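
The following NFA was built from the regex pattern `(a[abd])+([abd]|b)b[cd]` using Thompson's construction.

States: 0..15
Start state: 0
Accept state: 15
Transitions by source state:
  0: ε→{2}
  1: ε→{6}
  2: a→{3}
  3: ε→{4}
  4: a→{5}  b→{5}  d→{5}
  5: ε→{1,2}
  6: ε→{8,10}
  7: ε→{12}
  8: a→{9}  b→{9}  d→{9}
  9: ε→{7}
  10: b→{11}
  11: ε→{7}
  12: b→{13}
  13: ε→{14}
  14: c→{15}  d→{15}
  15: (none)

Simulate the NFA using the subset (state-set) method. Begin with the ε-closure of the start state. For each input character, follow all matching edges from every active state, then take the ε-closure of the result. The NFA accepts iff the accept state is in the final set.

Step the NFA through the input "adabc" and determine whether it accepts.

Answer: ACCEPT

Steps:
initial (ε-close {0}): {0,2}
'a' @ 1: {3,4}
'd' @ 2: {1,2,5,6,8,10}
'a' @ 3: {3,4,7,9,12}
'b' @ 4: {1,2,5,6,8,10,13,14}
'c' @ 5: {15}  (accept∈set)
end set {15} — state 15 in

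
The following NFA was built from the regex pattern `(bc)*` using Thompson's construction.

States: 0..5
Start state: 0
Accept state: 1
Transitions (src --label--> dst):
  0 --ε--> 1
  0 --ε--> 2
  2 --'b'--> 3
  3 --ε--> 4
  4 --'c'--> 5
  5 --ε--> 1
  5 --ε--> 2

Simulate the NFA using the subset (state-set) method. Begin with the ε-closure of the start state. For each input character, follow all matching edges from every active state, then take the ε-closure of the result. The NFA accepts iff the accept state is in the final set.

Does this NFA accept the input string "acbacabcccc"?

initial (ε-close {0}): {0,1,2}
'a' @ 1: {}  — no active states
rest 'cbacabcccc' ignored (set empty)
end set {} — state 1 not in

Answer: REJECT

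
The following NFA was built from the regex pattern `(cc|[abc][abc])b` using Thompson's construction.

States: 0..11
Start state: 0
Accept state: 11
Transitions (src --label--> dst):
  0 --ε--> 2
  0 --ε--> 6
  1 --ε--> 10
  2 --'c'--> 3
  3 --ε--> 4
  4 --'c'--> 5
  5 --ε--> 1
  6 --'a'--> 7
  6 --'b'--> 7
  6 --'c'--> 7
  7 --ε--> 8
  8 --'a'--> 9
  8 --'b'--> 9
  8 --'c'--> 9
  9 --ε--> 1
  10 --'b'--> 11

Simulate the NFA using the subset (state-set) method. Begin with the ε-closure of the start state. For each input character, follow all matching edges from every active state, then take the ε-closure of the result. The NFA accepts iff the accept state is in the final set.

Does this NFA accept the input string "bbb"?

Answer: ACCEPT

Steps:
S₀ = ε-closure({0}) = {0,2,6}
'b' @ 1: {7,8}
'b' @ 2: {1,9,10}
'b' @ 3: {11}  (accept∈set)
after full input: {11}  (accept=11 in)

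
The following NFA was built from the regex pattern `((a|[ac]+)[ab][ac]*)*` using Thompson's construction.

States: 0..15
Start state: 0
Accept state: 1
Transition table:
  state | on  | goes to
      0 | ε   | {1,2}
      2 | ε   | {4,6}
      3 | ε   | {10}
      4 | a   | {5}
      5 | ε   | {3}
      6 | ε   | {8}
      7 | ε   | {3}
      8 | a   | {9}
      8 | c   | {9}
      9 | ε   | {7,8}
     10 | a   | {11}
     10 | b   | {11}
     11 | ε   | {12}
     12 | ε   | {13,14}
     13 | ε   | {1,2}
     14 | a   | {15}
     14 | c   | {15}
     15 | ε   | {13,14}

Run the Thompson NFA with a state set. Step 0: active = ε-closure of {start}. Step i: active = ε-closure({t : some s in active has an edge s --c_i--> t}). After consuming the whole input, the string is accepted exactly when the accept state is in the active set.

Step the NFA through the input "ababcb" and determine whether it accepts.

S₀ = ε-closure({0}) = {0,1,2,4,6,8}
'a' @ 1: {3,5,7,8,9,10}
'b' @ 2: {1,2,4,6,8,11,12,13,14}  (accept∈set)
'a' @ 3: {1,2,3,4,5,6,7,8,9,10,13,14,15}  (accept∈set)
'b' @ 4: {1,2,4,6,8,11,12,13,14}  (accept∈set)
'c' @ 5: {1,2,3,4,6,7,8,9,10,13,14,15}  (accept∈set)
'b' @ 6: {1,2,4,6,8,11,12,13,14}  (accept∈set)
after full input: {1,2,4,6,8,11,12,13,14}  (accept=1 in)

Answer: ACCEPT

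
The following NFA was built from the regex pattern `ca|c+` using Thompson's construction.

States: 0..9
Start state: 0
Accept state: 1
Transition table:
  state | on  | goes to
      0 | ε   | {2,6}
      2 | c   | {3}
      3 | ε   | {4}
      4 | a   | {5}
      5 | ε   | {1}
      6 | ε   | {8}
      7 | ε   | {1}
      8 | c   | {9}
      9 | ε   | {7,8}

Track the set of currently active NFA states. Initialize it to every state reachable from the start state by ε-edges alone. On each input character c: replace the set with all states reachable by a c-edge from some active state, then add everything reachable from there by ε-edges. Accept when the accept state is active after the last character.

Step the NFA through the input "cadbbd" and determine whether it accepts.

Answer: REJECT

Derivation:
start: ε-closure({0}) = {0,2,6,8}
'c' @ 1: {1,3,4,7,8,9}  ✓accept
'a' @ 2: {1,5}  ✓accept
'd' @ 3: {}  — state set empty
rest 'bbd' ignored (set empty)
end set {} — state 1 not in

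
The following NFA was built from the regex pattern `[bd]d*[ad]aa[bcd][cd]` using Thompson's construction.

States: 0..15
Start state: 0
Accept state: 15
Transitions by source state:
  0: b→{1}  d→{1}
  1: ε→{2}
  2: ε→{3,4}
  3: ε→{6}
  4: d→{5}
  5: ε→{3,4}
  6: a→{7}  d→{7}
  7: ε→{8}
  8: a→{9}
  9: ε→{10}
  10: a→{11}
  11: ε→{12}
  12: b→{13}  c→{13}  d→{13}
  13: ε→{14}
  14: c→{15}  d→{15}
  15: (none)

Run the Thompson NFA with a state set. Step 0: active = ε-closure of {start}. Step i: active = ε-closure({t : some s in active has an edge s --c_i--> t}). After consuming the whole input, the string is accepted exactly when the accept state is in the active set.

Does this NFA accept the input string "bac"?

Answer: REJECT

Derivation:
start: ε-closure({0}) = {0}
'b' @ 1: {1,2,3,4,6}
'a' @ 2: {7,8}
'c' @ 3: {}  — no active states
end set {} — state 15 not in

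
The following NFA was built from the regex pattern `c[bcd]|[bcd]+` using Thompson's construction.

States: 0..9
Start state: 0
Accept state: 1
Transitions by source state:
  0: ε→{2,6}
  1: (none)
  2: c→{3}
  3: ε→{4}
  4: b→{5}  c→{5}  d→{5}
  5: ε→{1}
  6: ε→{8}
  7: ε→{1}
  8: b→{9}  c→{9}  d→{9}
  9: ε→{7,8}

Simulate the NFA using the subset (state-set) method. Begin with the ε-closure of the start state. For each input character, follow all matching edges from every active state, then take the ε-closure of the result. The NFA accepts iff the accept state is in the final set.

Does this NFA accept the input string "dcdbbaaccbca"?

Answer: REJECT

Trace:
initial (ε-close {0}): {0,2,6,8}
'd' @ 1: {1,7,8,9}  (accept∈set)
'c' @ 2: {1,7,8,9}  (accept∈set)
'd' @ 3: {1,7,8,9}  (accept∈set)
'b' @ 4: {1,7,8,9}  (accept∈set)
'b' @ 5: {1,7,8,9}  (accept∈set)
'a' @ 6: {}  — no active states
rest 'accbca' ignored (set empty)
end set {} — state 1 not in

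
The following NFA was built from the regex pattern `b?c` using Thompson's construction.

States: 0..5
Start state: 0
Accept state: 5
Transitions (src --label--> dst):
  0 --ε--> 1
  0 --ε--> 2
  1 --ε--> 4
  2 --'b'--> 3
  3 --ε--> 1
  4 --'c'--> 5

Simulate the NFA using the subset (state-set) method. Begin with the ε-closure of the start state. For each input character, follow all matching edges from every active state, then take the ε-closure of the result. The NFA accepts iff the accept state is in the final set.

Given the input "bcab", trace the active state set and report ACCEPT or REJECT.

start: ε-closure({0}) = {0,1,2,4}
'b' @ 1: {1,3,4}
'c' @ 2: {5}  [accepting]
'a' @ 3: {}  — no active states
rest 'b' ignored (set empty)
final: {}; accept 5 not in set

Answer: REJECT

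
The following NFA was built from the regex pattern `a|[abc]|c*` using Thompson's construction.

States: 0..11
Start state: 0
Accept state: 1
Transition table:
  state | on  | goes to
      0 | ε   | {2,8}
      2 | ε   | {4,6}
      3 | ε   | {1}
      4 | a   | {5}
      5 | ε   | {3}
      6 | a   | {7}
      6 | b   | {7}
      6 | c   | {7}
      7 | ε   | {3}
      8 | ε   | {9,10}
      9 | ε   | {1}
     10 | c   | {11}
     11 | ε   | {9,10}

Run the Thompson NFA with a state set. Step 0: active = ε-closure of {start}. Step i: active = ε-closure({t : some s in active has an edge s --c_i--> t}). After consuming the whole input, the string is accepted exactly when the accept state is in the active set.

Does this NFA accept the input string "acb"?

Answer: REJECT

Steps:
S₀ = ε-closure({0}) = {0,1,2,4,6,8,9,10}
'a' @ 1: {1,3,5,7}  (accept∈set)
'c' @ 2: {}  — no active states
rest 'b' ignored (set empty)
end set {} — state 1 not in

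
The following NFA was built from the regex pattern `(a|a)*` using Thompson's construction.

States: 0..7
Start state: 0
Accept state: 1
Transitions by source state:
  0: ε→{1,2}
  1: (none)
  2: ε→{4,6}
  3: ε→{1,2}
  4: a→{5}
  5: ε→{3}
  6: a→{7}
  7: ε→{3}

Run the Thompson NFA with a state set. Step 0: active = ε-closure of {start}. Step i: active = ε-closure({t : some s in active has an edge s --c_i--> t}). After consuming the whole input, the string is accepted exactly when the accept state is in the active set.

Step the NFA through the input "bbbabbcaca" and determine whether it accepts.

start: ε-closure({0}) = {0,1,2,4,6}
'b' @ 1: {}  — state set empty
rest 'bbabbcaca' ignored (set empty)
after full input: {}  (accept=1 not in)

Answer: REJECT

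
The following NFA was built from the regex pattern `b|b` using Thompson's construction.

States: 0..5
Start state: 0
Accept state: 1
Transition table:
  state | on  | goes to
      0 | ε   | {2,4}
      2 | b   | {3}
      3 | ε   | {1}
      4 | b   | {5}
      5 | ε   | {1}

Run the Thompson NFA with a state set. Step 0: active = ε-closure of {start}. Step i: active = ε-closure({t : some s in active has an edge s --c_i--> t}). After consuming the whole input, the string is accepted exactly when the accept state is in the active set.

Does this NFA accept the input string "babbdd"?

Answer: REJECT

Steps:
S₀ = ε-closure({0}) = {0,2,4}
'b' @ 1: {1,3,5}  (accept∈set)
'a' @ 2: {}  — no active states
rest 'bbdd' ignored (set empty)
after full input: {}  (accept=1 not in)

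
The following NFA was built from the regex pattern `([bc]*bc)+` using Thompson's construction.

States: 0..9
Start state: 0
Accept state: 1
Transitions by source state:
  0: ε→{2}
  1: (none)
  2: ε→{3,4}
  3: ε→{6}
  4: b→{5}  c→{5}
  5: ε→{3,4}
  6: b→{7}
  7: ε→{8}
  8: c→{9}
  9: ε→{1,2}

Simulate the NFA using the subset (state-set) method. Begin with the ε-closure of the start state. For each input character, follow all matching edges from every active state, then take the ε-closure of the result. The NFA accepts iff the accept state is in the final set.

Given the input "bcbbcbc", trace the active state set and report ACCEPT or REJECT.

initial (ε-close {0}): {0,2,3,4,6}
'b' @ 1: {3,4,5,6,7,8}
'c' @ 2: {1,2,3,4,5,6,9}  ✓accept
'b' @ 3: {3,4,5,6,7,8}
'b' @ 4: {3,4,5,6,7,8}
'c' @ 5: {1,2,3,4,5,6,9}  ✓accept
'b' @ 6: {3,4,5,6,7,8}
'c' @ 7: {1,2,3,4,5,6,9}  ✓accept
final: {1,2,3,4,5,6,9}; accept 1 in set

Answer: ACCEPT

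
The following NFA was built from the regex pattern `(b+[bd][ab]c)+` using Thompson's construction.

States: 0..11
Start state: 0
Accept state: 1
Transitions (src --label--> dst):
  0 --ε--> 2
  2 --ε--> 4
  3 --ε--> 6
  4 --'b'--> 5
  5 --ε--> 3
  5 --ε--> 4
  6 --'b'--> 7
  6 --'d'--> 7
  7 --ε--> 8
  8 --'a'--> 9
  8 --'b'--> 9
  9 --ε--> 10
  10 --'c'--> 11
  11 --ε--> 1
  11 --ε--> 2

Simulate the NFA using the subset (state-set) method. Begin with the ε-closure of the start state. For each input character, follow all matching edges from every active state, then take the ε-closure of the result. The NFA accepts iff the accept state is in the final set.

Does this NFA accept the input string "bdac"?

Answer: ACCEPT

Derivation:
start: ε-closure({0}) = {0,2,4}
'b' @ 1: {3,4,5,6}
'd' @ 2: {7,8}
'a' @ 3: {9,10}
'c' @ 4: {1,2,4,11}  [accepting]
final: {1,2,4,11}; accept 1 in set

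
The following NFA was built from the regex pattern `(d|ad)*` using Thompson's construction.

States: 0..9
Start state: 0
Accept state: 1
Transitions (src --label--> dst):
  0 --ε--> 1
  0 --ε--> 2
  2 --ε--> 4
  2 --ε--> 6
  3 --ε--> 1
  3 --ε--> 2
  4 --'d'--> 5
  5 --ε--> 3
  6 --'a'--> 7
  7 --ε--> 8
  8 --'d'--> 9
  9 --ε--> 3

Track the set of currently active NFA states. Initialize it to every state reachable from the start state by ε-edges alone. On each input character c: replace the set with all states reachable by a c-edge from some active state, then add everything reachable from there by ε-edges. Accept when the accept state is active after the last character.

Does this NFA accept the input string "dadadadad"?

start: ε-closure({0}) = {0,1,2,4,6}
'd' @ 1: {1,2,3,4,5,6}  (accept∈set)
'a' @ 2: {7,8}
'd' @ 3: {1,2,3,4,6,9}  (accept∈set)
'a' @ 4: {7,8}
'd' @ 5: {1,2,3,4,6,9}  (accept∈set)
'a' @ 6: {7,8}
'd' @ 7: {1,2,3,4,6,9}  (accept∈set)
'a' @ 8: {7,8}
'd' @ 9: {1,2,3,4,6,9}  (accept∈set)
end set {1,2,3,4,6,9} — state 1 in

Answer: ACCEPT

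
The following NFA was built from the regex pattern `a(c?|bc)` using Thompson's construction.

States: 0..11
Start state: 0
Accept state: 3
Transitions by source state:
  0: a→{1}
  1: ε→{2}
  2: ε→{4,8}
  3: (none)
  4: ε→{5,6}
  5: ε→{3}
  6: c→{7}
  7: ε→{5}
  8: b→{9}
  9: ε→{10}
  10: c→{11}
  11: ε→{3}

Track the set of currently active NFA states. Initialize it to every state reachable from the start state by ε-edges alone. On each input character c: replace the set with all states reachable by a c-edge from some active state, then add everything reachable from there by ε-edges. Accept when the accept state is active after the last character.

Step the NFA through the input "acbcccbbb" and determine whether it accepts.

initial (ε-close {0}): {0}
'a' @ 1: {1,2,3,4,5,6,8}  (accept∈set)
'c' @ 2: {3,5,7}  (accept∈set)
'b' @ 3: {}  — dead — no transitions
rest 'cccbbb' ignored (set empty)
final: {}; accept 3 not in set

Answer: REJECT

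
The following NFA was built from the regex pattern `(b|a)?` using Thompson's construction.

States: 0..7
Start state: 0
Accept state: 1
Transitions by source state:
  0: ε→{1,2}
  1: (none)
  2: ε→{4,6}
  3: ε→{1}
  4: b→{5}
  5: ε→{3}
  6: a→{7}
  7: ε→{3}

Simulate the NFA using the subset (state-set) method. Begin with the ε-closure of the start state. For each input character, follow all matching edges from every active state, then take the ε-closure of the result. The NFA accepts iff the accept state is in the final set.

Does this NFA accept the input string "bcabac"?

Answer: REJECT

Trace:
start: ε-closure({0}) = {0,1,2,4,6}
'b' @ 1: {1,3,5}  (accept∈set)
'c' @ 2: {}  — dead — no transitions
rest 'abac' ignored (set empty)
after full input: {}  (accept=1 not in)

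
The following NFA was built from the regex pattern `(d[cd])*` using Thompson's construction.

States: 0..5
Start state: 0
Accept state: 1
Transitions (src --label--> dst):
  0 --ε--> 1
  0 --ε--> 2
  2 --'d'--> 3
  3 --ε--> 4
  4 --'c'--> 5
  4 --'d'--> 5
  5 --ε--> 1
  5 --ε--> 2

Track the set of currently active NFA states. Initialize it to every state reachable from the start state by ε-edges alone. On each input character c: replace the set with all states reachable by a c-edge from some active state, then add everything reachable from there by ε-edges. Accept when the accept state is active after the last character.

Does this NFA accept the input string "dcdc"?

S₀ = ε-closure({0}) = {0,1,2}
'd' @ 1: {3,4}
'c' @ 2: {1,2,5}  (accept∈set)
'd' @ 3: {3,4}
'c' @ 4: {1,2,5}  (accept∈set)
end set {1,2,5} — state 1 in

Answer: ACCEPT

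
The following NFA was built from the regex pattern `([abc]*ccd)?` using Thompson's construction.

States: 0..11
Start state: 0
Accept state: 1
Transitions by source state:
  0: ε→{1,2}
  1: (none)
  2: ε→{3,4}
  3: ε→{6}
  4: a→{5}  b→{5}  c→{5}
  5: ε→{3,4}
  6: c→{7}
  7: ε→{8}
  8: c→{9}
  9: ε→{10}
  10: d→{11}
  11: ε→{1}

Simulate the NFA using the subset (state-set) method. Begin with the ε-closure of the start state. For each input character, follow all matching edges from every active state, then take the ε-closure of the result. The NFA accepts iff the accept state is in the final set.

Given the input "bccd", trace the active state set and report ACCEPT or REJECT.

initial (ε-close {0}): {0,1,2,3,4,6}
'b' @ 1: {3,4,5,6}
'c' @ 2: {3,4,5,6,7,8}
'c' @ 3: {3,4,5,6,7,8,9,10}
'd' @ 4: {1,11}  [accepting]
final: {1,11}; accept 1 in set

Answer: ACCEPT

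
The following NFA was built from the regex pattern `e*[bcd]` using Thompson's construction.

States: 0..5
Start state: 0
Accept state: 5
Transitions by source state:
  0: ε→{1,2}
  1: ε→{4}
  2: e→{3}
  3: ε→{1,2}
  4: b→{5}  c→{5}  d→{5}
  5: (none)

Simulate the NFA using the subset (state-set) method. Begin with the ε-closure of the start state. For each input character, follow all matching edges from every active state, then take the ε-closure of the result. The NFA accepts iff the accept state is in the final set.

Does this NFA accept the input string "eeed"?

S₀ = ε-closure({0}) = {0,1,2,4}
'e' @ 1: {1,2,3,4}
'e' @ 2: {1,2,3,4}
'e' @ 3: {1,2,3,4}
'd' @ 4: {5}  (accept∈set)
after full input: {5}  (accept=5 in)

Answer: ACCEPT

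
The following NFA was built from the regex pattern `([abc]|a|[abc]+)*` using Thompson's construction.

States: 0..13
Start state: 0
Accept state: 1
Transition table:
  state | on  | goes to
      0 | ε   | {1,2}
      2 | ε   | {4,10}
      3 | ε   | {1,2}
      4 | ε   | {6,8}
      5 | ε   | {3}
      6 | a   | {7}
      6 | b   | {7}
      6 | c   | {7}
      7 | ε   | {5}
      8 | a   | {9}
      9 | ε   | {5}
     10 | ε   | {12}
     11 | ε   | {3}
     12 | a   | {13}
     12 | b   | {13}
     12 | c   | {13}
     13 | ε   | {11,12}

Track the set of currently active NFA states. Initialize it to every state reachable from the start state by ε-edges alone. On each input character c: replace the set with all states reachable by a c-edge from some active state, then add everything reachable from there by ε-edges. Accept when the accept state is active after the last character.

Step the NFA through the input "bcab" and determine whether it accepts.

initial (ε-close {0}): {0,1,2,4,6,8,10,12}
'b' @ 1: {1,2,3,4,5,6,7,8,10,11,12,13}  [accepting]
'c' @ 2: {1,2,3,4,5,6,7,8,10,11,12,13}  [accepting]
'a' @ 3: {1,2,3,4,5,6,7,8,9,10,11,12,13}  [accepting]
'b' @ 4: {1,2,3,4,5,6,7,8,10,11,12,13}  [accepting]
end set {1,2,3,4,5,6,7,8,10,11,12,13} — state 1 in

Answer: ACCEPT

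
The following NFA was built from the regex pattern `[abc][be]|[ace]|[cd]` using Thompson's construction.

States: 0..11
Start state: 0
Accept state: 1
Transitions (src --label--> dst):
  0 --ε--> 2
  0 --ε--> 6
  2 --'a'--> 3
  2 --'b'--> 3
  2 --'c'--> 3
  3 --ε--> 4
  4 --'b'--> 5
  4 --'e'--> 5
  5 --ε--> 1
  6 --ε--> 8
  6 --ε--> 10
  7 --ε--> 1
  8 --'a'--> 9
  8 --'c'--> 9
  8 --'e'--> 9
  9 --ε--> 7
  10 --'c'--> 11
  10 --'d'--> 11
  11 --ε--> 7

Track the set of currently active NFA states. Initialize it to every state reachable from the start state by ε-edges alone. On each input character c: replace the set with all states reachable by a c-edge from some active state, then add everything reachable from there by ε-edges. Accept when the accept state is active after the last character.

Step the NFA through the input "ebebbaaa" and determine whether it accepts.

S₀ = ε-closure({0}) = {0,2,6,8,10}
'e' @ 1: {1,7,9}  [accepting]
'b' @ 2: {}  — no active states
rest 'ebbaaa' ignored (set empty)
after full input: {}  (accept=1 not in)

Answer: REJECT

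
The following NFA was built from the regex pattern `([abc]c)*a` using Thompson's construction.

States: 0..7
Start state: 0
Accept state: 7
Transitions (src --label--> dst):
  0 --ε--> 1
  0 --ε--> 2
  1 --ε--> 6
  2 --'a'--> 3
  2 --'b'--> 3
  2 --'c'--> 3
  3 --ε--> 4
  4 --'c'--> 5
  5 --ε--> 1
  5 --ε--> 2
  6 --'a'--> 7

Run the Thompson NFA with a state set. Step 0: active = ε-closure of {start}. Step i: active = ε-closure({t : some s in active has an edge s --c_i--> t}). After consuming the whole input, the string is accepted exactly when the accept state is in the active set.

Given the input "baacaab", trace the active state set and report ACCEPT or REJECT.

Answer: REJECT

Trace:
S₀ = ε-closure({0}) = {0,1,2,6}
'b' @ 1: {3,4}
'a' @ 2: {}  — state set empty
rest 'acaab' ignored (set empty)
after full input: {}  (accept=7 not in)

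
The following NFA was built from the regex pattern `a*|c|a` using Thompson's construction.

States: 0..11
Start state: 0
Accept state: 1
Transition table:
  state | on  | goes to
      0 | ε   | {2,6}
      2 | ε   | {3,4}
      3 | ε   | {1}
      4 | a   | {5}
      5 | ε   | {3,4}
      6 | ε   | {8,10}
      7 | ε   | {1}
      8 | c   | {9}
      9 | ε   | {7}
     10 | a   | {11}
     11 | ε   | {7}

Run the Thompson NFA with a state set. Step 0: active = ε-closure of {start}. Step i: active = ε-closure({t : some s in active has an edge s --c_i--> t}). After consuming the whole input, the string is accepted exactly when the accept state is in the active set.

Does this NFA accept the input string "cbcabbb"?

Answer: REJECT

Trace:
S₀ = ε-closure({0}) = {0,1,2,3,4,6,8,10}
'c' @ 1: {1,7,9}  (accept∈set)
'b' @ 2: {}  — dead — no transitions
rest 'cabbb' ignored (set empty)
end set {} — state 1 not in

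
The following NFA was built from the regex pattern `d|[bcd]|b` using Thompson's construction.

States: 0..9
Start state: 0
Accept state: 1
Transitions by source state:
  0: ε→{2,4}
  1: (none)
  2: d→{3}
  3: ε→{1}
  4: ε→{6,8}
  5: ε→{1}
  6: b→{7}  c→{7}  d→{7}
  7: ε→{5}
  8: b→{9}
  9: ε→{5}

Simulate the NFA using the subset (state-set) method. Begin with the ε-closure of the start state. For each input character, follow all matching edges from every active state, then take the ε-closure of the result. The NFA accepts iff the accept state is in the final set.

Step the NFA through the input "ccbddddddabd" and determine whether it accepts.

Answer: REJECT

Trace:
start: ε-closure({0}) = {0,2,4,6,8}
'c' @ 1: {1,5,7}  (accept∈set)
'c' @ 2: {}  — no active states
rest 'bddddddabd' ignored (set empty)
final: {}; accept 1 not in set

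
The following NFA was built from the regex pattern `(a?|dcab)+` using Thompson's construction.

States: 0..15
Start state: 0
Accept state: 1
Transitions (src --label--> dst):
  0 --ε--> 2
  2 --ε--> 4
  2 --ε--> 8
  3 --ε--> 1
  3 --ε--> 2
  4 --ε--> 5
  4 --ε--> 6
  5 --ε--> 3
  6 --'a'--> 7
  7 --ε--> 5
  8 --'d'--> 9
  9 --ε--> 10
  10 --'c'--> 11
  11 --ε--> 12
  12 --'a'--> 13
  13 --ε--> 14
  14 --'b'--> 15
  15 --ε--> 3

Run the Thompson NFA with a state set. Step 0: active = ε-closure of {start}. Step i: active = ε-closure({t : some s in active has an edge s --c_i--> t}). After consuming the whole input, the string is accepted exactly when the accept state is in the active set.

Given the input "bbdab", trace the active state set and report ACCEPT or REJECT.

Answer: REJECT

Steps:
start: ε-closure({0}) = {0,1,2,3,4,5,6,8}
'b' @ 1: {}  — dead — no transitions
rest 'bdab' ignored (set empty)
end set {} — state 1 not in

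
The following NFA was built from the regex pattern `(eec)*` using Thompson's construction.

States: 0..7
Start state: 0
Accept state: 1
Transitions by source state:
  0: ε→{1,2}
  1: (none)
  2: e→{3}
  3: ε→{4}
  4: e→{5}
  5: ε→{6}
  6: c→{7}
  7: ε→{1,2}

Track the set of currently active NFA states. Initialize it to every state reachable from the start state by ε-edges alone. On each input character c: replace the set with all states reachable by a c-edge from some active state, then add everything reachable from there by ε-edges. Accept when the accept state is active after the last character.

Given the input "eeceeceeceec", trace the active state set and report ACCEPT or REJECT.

S₀ = ε-closure({0}) = {0,1,2}
'e' @ 1: {3,4}
'e' @ 2: {5,6}
'c' @ 3: {1,2,7}  [accepting]
'e' @ 4: {3,4}
'e' @ 5: {5,6}
'c' @ 6: {1,2,7}  [accepting]
'e' @ 7: {3,4}
'e' @ 8: {5,6}
'c' @ 9: {1,2,7}  [accepting]
'e' @ 10: {3,4}
'e' @ 11: {5,6}
'c' @ 12: {1,2,7}  [accepting]
end set {1,2,7} — state 1 in

Answer: ACCEPT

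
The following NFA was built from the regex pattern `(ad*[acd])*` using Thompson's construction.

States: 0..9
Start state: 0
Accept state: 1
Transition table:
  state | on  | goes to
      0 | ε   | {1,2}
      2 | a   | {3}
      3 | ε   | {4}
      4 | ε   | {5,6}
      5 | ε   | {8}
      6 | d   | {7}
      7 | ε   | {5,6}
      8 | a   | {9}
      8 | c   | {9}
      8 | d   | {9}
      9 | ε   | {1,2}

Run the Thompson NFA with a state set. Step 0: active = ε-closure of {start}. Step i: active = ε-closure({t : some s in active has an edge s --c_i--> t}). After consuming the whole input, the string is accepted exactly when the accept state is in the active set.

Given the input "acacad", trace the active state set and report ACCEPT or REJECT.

start: ε-closure({0}) = {0,1,2}
'a' @ 1: {3,4,5,6,8}
'c' @ 2: {1,2,9}  [accepting]
'a' @ 3: {3,4,5,6,8}
'c' @ 4: {1,2,9}  [accepting]
'a' @ 5: {3,4,5,6,8}
'd' @ 6: {1,2,5,6,7,8,9}  [accepting]
end set {1,2,5,6,7,8,9} — state 1 in

Answer: ACCEPT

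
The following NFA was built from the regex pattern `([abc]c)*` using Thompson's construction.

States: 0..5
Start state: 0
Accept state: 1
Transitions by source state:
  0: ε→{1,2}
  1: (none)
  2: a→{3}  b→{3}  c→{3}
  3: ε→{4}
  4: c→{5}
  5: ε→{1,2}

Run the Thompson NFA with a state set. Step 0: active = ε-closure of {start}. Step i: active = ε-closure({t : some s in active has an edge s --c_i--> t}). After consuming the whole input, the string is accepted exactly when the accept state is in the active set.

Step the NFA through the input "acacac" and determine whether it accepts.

Answer: ACCEPT

Trace:
start: ε-closure({0}) = {0,1,2}
'a' @ 1: {3,4}
'c' @ 2: {1,2,5}  (accept∈set)
'a' @ 3: {3,4}
'c' @ 4: {1,2,5}  (accept∈set)
'a' @ 5: {3,4}
'c' @ 6: {1,2,5}  (accept∈set)
end set {1,2,5} — state 1 in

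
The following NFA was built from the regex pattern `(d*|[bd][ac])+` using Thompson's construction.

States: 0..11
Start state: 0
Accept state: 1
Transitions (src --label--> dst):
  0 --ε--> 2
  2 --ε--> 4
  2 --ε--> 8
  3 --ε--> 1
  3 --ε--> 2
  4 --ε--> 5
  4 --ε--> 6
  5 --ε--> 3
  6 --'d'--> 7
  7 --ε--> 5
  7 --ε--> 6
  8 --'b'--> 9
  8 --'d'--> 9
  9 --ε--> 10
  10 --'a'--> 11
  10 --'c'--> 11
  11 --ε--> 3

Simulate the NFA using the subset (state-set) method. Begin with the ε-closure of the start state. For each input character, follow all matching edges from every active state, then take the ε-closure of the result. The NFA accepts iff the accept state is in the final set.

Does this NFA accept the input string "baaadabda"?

S₀ = ε-closure({0}) = {0,1,2,3,4,5,6,8}
'b' @ 1: {9,10}
'a' @ 2: {1,2,3,4,5,6,8,11}  (accept∈set)
'a' @ 3: {}  — no active states
rest 'adabda' ignored (set empty)
after full input: {}  (accept=1 not in)

Answer: REJECT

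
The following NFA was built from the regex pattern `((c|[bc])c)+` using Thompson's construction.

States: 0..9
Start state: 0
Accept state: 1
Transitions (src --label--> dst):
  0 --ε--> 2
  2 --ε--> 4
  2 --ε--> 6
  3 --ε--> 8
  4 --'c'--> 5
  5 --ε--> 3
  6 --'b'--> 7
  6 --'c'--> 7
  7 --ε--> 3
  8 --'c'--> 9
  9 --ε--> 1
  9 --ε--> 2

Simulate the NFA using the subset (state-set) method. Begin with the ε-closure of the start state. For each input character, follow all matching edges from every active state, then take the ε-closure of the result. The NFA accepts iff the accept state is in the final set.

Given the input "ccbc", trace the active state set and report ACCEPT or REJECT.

initial (ε-close {0}): {0,2,4,6}
'c' @ 1: {3,5,7,8}
'c' @ 2: {1,2,4,6,9}  [accepting]
'b' @ 3: {3,7,8}
'c' @ 4: {1,2,4,6,9}  [accepting]
final: {1,2,4,6,9}; accept 1 in set

Answer: ACCEPT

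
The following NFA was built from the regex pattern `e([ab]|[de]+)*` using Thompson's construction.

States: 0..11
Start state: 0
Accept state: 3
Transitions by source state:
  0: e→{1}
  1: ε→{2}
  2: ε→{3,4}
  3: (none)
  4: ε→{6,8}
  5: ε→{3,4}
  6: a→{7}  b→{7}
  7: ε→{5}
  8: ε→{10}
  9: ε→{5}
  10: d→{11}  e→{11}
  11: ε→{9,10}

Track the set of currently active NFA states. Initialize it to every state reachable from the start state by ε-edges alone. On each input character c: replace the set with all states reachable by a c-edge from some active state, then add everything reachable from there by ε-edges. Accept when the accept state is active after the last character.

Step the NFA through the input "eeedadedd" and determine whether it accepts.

start: ε-closure({0}) = {0}
'e' @ 1: {1,2,3,4,6,8,10}  [accepting]
'e' @ 2: {3,4,5,6,8,9,10,11}  [accepting]
'e' @ 3: {3,4,5,6,8,9,10,11}  [accepting]
'd' @ 4: {3,4,5,6,8,9,10,11}  [accepting]
'a' @ 5: {3,4,5,6,7,8,10}  [accepting]
'd' @ 6: {3,4,5,6,8,9,10,11}  [accepting]
'e' @ 7: {3,4,5,6,8,9,10,11}  [accepting]
'd' @ 8: {3,4,5,6,8,9,10,11}  [accepting]
'd' @ 9: {3,4,5,6,8,9,10,11}  [accepting]
after full input: {3,4,5,6,8,9,10,11}  (accept=3 in)

Answer: ACCEPT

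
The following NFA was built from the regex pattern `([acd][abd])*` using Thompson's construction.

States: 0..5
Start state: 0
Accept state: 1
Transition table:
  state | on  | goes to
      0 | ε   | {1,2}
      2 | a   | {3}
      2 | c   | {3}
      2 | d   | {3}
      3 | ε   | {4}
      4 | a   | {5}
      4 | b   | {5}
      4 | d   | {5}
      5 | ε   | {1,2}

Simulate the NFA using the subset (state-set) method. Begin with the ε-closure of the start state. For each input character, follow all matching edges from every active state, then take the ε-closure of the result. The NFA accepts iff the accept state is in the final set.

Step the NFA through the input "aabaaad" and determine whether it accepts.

start: ε-closure({0}) = {0,1,2}
'a' @ 1: {3,4}
'a' @ 2: {1,2,5}  [accepting]
'b' @ 3: {}  — state set empty
rest 'aaad' ignored (set empty)
after full input: {}  (accept=1 not in)

Answer: REJECT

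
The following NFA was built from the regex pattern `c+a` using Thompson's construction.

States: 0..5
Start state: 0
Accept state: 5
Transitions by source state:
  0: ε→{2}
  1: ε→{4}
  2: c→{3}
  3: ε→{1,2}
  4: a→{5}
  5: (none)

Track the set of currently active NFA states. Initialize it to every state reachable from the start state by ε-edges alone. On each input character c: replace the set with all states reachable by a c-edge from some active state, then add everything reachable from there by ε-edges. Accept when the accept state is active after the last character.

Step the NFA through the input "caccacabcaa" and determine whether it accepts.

Answer: REJECT

Steps:
initial (ε-close {0}): {0,2}
'c' @ 1: {1,2,3,4}
'a' @ 2: {5}  (accept∈set)
'c' @ 3: {}  — dead — no transitions
rest 'cacabcaa' ignored (set empty)
final: {}; accept 5 not in set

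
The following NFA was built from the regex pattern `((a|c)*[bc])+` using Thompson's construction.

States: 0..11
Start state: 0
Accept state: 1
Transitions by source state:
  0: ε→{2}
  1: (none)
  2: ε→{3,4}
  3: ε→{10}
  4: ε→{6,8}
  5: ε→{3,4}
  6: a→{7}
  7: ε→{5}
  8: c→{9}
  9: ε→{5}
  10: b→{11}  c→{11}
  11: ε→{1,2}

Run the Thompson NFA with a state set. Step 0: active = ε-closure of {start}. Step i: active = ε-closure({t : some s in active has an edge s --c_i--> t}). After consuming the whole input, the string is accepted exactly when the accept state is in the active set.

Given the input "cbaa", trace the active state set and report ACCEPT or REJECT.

Answer: REJECT

Derivation:
start: ε-closure({0}) = {0,2,3,4,6,8,10}
'c' @ 1: {1,2,3,4,5,6,8,9,10,11}  (accept∈set)
'b' @ 2: {1,2,3,4,6,8,10,11}  (accept∈set)
'a' @ 3: {3,4,5,6,7,8,10}
'a' @ 4: {3,4,5,6,7,8,10}
after full input: {3,4,5,6,7,8,10}  (accept=1 not in)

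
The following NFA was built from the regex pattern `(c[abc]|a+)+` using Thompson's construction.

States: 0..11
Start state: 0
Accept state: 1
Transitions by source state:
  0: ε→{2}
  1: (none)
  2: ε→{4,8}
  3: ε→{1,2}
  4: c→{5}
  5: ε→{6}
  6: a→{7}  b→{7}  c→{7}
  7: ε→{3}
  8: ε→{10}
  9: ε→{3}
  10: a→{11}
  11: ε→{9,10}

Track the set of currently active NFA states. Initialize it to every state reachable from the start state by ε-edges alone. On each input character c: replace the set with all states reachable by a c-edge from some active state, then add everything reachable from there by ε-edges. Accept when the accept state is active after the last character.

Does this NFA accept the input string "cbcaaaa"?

start: ε-closure({0}) = {0,2,4,8,10}
'c' @ 1: {5,6}
'b' @ 2: {1,2,3,4,7,8,10}  [accepting]
'c' @ 3: {5,6}
'a' @ 4: {1,2,3,4,7,8,10}  [accepting]
'a' @ 5: {1,2,3,4,8,9,10,11}  [accepting]
'a' @ 6: {1,2,3,4,8,9,10,11}  [accepting]
'a' @ 7: {1,2,3,4,8,9,10,11}  [accepting]
end set {1,2,3,4,8,9,10,11} — state 1 in

Answer: ACCEPT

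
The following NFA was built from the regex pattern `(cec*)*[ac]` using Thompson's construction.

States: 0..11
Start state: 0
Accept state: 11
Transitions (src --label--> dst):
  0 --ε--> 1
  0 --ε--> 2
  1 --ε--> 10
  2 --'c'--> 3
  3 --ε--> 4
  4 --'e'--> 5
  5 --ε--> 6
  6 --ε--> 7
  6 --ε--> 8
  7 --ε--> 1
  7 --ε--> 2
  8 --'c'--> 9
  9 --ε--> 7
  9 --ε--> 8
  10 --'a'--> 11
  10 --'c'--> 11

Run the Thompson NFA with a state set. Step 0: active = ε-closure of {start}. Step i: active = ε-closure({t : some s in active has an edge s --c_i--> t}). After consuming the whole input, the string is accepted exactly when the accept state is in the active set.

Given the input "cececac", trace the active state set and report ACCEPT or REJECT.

Answer: REJECT

Steps:
S₀ = ε-closure({0}) = {0,1,2,10}
'c' @ 1: {3,4,11}  ✓accept
'e' @ 2: {1,2,5,6,7,8,10}
'c' @ 3: {1,2,3,4,7,8,9,10,11}  ✓accept
'e' @ 4: {1,2,5,6,7,8,10}
'c' @ 5: {1,2,3,4,7,8,9,10,11}  ✓accept
'a' @ 6: {11}  ✓accept
'c' @ 7: {}  — state set empty
final: {}; accept 11 not in set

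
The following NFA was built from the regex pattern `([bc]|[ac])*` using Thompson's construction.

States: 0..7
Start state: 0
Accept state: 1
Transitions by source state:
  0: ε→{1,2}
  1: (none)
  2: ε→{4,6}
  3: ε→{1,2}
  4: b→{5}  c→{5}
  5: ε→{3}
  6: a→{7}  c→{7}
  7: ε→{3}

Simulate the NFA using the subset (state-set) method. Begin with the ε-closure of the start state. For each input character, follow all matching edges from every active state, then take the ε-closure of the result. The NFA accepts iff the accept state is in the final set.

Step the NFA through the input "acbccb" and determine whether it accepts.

Answer: ACCEPT

Derivation:
initial (ε-close {0}): {0,1,2,4,6}
'a' @ 1: {1,2,3,4,6,7}  (accept∈set)
'c' @ 2: {1,2,3,4,5,6,7}  (accept∈set)
'b' @ 3: {1,2,3,4,5,6}  (accept∈set)
'c' @ 4: {1,2,3,4,5,6,7}  (accept∈set)
'c' @ 5: {1,2,3,4,5,6,7}  (accept∈set)
'b' @ 6: {1,2,3,4,5,6}  (accept∈set)
end set {1,2,3,4,5,6} — state 1 in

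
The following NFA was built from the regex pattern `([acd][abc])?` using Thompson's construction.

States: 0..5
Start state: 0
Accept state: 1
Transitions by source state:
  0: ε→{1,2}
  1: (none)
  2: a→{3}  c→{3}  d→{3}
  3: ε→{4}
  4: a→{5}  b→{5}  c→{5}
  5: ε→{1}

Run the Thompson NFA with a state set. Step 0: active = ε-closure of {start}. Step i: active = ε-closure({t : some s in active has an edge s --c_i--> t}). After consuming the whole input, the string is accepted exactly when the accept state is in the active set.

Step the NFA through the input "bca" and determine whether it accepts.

Answer: REJECT

Derivation:
initial (ε-close {0}): {0,1,2}
'b' @ 1: {}  — dead — no transitions
rest 'ca' ignored (set empty)
end set {} — state 1 not in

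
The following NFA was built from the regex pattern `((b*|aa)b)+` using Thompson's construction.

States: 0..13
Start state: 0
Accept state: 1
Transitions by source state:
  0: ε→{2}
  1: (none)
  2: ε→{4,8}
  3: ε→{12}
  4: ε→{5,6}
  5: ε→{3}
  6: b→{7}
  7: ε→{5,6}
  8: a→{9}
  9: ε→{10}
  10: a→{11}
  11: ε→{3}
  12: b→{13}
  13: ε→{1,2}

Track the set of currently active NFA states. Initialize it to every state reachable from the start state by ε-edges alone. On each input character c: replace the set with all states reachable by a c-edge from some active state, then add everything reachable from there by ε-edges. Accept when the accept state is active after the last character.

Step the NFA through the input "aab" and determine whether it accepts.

Answer: ACCEPT

Derivation:
S₀ = ε-closure({0}) = {0,2,3,4,5,6,8,12}
'a' @ 1: {9,10}
'a' @ 2: {3,11,12}
'b' @ 3: {1,2,3,4,5,6,8,12,13}  ✓accept
final: {1,2,3,4,5,6,8,12,13}; accept 1 in set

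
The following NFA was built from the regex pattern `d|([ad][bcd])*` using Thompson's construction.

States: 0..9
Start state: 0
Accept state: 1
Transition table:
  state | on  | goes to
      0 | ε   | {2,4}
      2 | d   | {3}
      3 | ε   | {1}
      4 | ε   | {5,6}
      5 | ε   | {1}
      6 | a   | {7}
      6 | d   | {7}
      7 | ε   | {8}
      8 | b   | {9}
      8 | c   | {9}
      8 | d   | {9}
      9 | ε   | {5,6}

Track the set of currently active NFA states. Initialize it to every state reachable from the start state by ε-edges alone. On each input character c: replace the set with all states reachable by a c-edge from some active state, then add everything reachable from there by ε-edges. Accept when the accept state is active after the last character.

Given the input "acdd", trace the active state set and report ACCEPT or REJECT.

Answer: ACCEPT

Trace:
S₀ = ε-closure({0}) = {0,1,2,4,5,6}
'a' @ 1: {7,8}
'c' @ 2: {1,5,6,9}  ✓accept
'd' @ 3: {7,8}
'd' @ 4: {1,5,6,9}  ✓accept
final: {1,5,6,9}; accept 1 in set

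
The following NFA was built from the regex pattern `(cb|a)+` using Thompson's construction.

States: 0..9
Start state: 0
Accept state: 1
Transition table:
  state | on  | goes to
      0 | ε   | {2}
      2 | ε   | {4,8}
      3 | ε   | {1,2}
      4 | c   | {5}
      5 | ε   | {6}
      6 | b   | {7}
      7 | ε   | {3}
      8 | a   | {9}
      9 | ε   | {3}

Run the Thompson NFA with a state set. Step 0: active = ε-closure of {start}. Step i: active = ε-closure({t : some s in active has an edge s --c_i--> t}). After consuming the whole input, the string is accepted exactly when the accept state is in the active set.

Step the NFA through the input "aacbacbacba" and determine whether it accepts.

Answer: ACCEPT

Steps:
S₀ = ε-closure({0}) = {0,2,4,8}
'a' @ 1: {1,2,3,4,8,9}  ✓accept
'a' @ 2: {1,2,3,4,8,9}  ✓accept
'c' @ 3: {5,6}
'b' @ 4: {1,2,3,4,7,8}  ✓accept
'a' @ 5: {1,2,3,4,8,9}  ✓accept
'c' @ 6: {5,6}
'b' @ 7: {1,2,3,4,7,8}  ✓accept
'a' @ 8: {1,2,3,4,8,9}  ✓accept
'c' @ 9: {5,6}
'b' @ 10: {1,2,3,4,7,8}  ✓accept
'a' @ 11: {1,2,3,4,8,9}  ✓accept
after full input: {1,2,3,4,8,9}  (accept=1 in)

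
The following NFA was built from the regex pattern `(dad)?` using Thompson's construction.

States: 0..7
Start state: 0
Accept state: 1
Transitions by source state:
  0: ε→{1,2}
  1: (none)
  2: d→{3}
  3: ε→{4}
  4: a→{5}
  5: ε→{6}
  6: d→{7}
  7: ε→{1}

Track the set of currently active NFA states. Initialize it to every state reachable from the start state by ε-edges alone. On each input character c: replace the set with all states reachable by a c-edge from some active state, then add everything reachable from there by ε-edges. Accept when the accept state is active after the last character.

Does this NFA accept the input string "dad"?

S₀ = ε-closure({0}) = {0,1,2}
'd' @ 1: {3,4}
'a' @ 2: {5,6}
'd' @ 3: {1,7}  ✓accept
end set {1,7} — state 1 in

Answer: ACCEPT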